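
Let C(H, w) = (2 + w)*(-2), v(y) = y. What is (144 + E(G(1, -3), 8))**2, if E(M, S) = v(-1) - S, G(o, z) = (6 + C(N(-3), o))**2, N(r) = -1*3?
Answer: 18225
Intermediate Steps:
N(r) = -3
C(H, w) = -4 - 2*w
G(o, z) = (2 - 2*o)**2 (G(o, z) = (6 + (-4 - 2*o))**2 = (2 - 2*o)**2)
E(M, S) = -1 - S
(144 + E(G(1, -3), 8))**2 = (144 + (-1 - 1*8))**2 = (144 + (-1 - 8))**2 = (144 - 9)**2 = 135**2 = 18225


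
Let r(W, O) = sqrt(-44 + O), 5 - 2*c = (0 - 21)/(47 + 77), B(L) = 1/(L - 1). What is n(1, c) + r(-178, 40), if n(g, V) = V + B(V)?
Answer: 313417/97464 + 2*I ≈ 3.2157 + 2.0*I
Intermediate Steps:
B(L) = 1/(-1 + L)
c = 641/248 (c = 5/2 - (0 - 21)/(2*(47 + 77)) = 5/2 - (-21)/(2*124) = 5/2 - 1/2*(-21/124) = 5/2 + 21/248 = 641/248 ≈ 2.5847)
n(g, V) = V + 1/(-1 + V)
n(1, c) + r(-178, 40) = (1 + 641*(-1 + 641/248)/248)/(-1 + 641/248) + sqrt(-44 + 40) = (1 + (641/248)*(393/248))/(393/248) + sqrt(-4) = 248*(1 + 251913/61504)/393 + 2*I = (248/393)*(313417/61504) + 2*I = 313417/97464 + 2*I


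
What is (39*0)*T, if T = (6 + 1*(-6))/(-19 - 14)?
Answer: 0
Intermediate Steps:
T = 0 (T = (6 - 6)/(-33) = 0*(-1/33) = 0)
(39*0)*T = (39*0)*0 = 0*0 = 0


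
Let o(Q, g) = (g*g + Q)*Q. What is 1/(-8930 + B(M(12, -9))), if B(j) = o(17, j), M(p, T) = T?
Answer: -1/7264 ≈ -0.00013767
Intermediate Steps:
o(Q, g) = Q*(Q + g²) (o(Q, g) = (g² + Q)*Q = (Q + g²)*Q = Q*(Q + g²))
B(j) = 289 + 17*j² (B(j) = 17*(17 + j²) = 289 + 17*j²)
1/(-8930 + B(M(12, -9))) = 1/(-8930 + (289 + 17*(-9)²)) = 1/(-8930 + (289 + 17*81)) = 1/(-8930 + (289 + 1377)) = 1/(-8930 + 1666) = 1/(-7264) = -1/7264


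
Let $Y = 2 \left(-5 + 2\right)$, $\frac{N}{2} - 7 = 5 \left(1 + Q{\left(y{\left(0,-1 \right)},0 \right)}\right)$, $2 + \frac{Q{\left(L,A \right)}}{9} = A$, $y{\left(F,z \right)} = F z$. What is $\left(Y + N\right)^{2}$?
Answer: $26244$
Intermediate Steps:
$Q{\left(L,A \right)} = -18 + 9 A$
$N = -156$ ($N = 14 + 2 \cdot 5 \left(1 + \left(-18 + 9 \cdot 0\right)\right) = 14 + 2 \cdot 5 \left(1 + \left(-18 + 0\right)\right) = 14 + 2 \cdot 5 \left(1 - 18\right) = 14 + 2 \cdot 5 \left(-17\right) = 14 + 2 \left(-85\right) = 14 - 170 = -156$)
$Y = -6$ ($Y = 2 \left(-3\right) = -6$)
$\left(Y + N\right)^{2} = \left(-6 - 156\right)^{2} = \left(-162\right)^{2} = 26244$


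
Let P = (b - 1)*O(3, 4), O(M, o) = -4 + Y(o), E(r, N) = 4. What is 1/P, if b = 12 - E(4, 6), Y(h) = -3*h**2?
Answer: -1/364 ≈ -0.0027473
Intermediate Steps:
b = 8 (b = 12 - 1*4 = 12 - 4 = 8)
O(M, o) = -4 - 3*o**2
P = -364 (P = (8 - 1)*(-4 - 3*4**2) = 7*(-4 - 3*16) = 7*(-4 - 48) = 7*(-52) = -364)
1/P = 1/(-364) = -1/364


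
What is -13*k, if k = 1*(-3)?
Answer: 39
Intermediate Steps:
k = -3
-13*k = -13*(-3) = 39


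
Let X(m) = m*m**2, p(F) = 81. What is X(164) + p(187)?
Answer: 4411025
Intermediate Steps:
X(m) = m**3
X(164) + p(187) = 164**3 + 81 = 4410944 + 81 = 4411025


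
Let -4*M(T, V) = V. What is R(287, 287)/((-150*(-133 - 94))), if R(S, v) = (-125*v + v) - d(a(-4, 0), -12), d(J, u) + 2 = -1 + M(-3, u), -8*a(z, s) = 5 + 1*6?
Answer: -17794/17025 ≈ -1.0452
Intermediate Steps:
a(z, s) = -11/8 (a(z, s) = -(5 + 1*6)/8 = -(5 + 6)/8 = -⅛*11 = -11/8)
M(T, V) = -V/4
d(J, u) = -3 - u/4 (d(J, u) = -2 + (-1 - u/4) = -3 - u/4)
R(S, v) = -124*v (R(S, v) = (-125*v + v) - (-3 - ¼*(-12)) = -124*v - (-3 + 3) = -124*v - 1*0 = -124*v + 0 = -124*v)
R(287, 287)/((-150*(-133 - 94))) = (-124*287)/((-150*(-133 - 94))) = -35588/((-150*(-227))) = -35588/34050 = -35588*1/34050 = -17794/17025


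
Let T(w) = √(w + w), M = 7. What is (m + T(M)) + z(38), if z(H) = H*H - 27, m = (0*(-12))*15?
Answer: 1417 + √14 ≈ 1420.7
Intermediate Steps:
m = 0 (m = 0*15 = 0)
z(H) = -27 + H² (z(H) = H² - 27 = -27 + H²)
T(w) = √2*√w (T(w) = √(2*w) = √2*√w)
(m + T(M)) + z(38) = (0 + √2*√7) + (-27 + 38²) = (0 + √14) + (-27 + 1444) = √14 + 1417 = 1417 + √14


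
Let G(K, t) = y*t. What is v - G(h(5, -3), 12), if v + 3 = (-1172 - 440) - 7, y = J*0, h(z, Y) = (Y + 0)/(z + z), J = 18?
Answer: -1622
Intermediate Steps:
h(z, Y) = Y/(2*z) (h(z, Y) = Y/((2*z)) = Y*(1/(2*z)) = Y/(2*z))
y = 0 (y = 18*0 = 0)
G(K, t) = 0 (G(K, t) = 0*t = 0)
v = -1622 (v = -3 + ((-1172 - 440) - 7) = -3 + (-1612 - 7) = -3 - 1619 = -1622)
v - G(h(5, -3), 12) = -1622 - 1*0 = -1622 + 0 = -1622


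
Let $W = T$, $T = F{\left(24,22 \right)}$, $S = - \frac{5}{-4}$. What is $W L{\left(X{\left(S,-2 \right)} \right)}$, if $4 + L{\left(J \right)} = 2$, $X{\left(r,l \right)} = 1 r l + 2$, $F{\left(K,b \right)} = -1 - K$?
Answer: $50$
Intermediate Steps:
$S = \frac{5}{4}$ ($S = \left(-5\right) \left(- \frac{1}{4}\right) = \frac{5}{4} \approx 1.25$)
$T = -25$ ($T = -1 - 24 = -25$)
$X{\left(r,l \right)} = 2 + l r$ ($X{\left(r,l \right)} = r l + 2 = l r + 2 = 2 + l r$)
$L{\left(J \right)} = -2$ ($L{\left(J \right)} = -4 + 2 = -2$)
$W = -25$
$W L{\left(X{\left(S,-2 \right)} \right)} = \left(-25\right) \left(-2\right) = 50$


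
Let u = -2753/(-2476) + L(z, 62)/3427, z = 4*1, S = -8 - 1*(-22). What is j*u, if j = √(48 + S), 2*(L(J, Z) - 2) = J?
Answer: 9444435*√62/8485252 ≈ 8.7641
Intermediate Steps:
S = 14 (S = -8 + 22 = 14)
z = 4
L(J, Z) = 2 + J/2
u = 9444435/8485252 (u = -2753/(-2476) + (2 + (½)*4)/3427 = -2753*(-1/2476) + (2 + 2)*(1/3427) = 2753/2476 + 4*(1/3427) = 2753/2476 + 4/3427 = 9444435/8485252 ≈ 1.1130)
j = √62 (j = √(48 + 14) = √62 ≈ 7.8740)
j*u = √62*(9444435/8485252) = 9444435*√62/8485252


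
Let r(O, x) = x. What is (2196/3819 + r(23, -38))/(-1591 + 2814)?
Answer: -47642/1556879 ≈ -0.030601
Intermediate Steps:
(2196/3819 + r(23, -38))/(-1591 + 2814) = (2196/3819 - 38)/(-1591 + 2814) = (2196*(1/3819) - 38)/1223 = (732/1273 - 38)*(1/1223) = -47642/1273*1/1223 = -47642/1556879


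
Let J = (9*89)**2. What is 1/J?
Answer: 1/641601 ≈ 1.5586e-6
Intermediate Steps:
J = 641601 (J = 801**2 = 641601)
1/J = 1/641601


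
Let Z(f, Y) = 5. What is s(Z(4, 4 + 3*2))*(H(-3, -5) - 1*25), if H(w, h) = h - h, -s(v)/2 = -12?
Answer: -600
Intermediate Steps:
s(v) = 24 (s(v) = -2*(-12) = 24)
H(w, h) = 0
s(Z(4, 4 + 3*2))*(H(-3, -5) - 1*25) = 24*(0 - 1*25) = 24*(0 - 25) = 24*(-25) = -600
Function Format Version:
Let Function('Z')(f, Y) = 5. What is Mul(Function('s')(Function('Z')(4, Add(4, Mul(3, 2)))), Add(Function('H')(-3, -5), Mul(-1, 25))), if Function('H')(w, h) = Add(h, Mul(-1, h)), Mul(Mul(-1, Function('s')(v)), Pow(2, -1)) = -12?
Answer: -600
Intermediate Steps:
Function('s')(v) = 24 (Function('s')(v) = Mul(-2, -12) = 24)
Function('H')(w, h) = 0
Mul(Function('s')(Function('Z')(4, Add(4, Mul(3, 2)))), Add(Function('H')(-3, -5), Mul(-1, 25))) = Mul(24, Add(0, Mul(-1, 25))) = Mul(24, Add(0, -25)) = Mul(24, -25) = -600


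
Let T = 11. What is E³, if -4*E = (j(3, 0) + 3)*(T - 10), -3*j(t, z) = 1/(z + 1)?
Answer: -8/27 ≈ -0.29630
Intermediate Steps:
j(t, z) = -1/(3*(1 + z)) (j(t, z) = -1/(3*(z + 1)) = -1/(3*(1 + z)))
E = -⅔ (E = -(-1/(3 + 3*0) + 3)*(11 - 10)/4 = -(-1/(3 + 0) + 3)/4 = -(-1/3 + 3)/4 = -(-1*⅓ + 3)/4 = -(-⅓ + 3)/4 = -2/3 = -¼*8/3 = -⅔ ≈ -0.66667)
E³ = (-⅔)³ = -8/27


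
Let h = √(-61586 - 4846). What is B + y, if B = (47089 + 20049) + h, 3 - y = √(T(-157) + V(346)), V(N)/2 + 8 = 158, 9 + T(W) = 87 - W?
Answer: 67141 - √535 + 8*I*√1038 ≈ 67118.0 + 257.74*I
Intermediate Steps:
T(W) = 78 - W (T(W) = -9 + (87 - W) = 78 - W)
V(N) = 300 (V(N) = -16 + 2*158 = -16 + 316 = 300)
h = 8*I*√1038 (h = √(-66432) = 8*I*√1038 ≈ 257.74*I)
y = 3 - √535 (y = 3 - √((78 - 1*(-157)) + 300) = 3 - √((78 + 157) + 300) = 3 - √(235 + 300) = 3 - √535 ≈ -20.130)
B = 67138 + 8*I*√1038 (B = (47089 + 20049) + 8*I*√1038 = 67138 + 8*I*√1038 ≈ 67138.0 + 257.74*I)
B + y = (67138 + 8*I*√1038) + (3 - √535) = 67141 - √535 + 8*I*√1038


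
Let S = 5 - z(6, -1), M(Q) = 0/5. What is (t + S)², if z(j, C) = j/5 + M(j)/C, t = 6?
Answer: 2401/25 ≈ 96.040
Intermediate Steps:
M(Q) = 0 (M(Q) = 0*(⅕) = 0)
z(j, C) = j/5 (z(j, C) = j/5 + 0/C = j*(⅕) + 0 = j/5 + 0 = j/5)
S = 19/5 (S = 5 - 6/5 = 19/5 ≈ 3.8000)
(t + S)² = (6 + 19/5)² = (49/5)² = 2401/25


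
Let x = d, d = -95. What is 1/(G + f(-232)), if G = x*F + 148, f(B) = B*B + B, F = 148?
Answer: 1/39680 ≈ 2.5202e-5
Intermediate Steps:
x = -95
f(B) = B + B² (f(B) = B² + B = B + B²)
G = -13912 (G = -95*148 + 148 = -14060 + 148 = -13912)
1/(G + f(-232)) = 1/(-13912 - 232*(1 - 232)) = 1/(-13912 - 232*(-231)) = 1/(-13912 + 53592) = 1/39680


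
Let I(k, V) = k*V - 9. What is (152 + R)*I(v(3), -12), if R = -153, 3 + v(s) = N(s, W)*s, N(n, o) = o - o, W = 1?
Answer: -27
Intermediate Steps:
N(n, o) = 0
v(s) = -3 (v(s) = -3 + 0*s = -3 + 0 = -3)
I(k, V) = -9 + V*k (I(k, V) = V*k - 9 = -9 + V*k)
(152 + R)*I(v(3), -12) = (152 - 153)*(-9 - 12*(-3)) = -(-9 + 36) = -1*27 = -27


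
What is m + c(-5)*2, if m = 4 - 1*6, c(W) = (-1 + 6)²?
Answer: 48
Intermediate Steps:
c(W) = 25 (c(W) = 5² = 25)
m = -2 (m = 4 - 6 = -2)
m + c(-5)*2 = -2 + 25*2 = -2 + 50 = 48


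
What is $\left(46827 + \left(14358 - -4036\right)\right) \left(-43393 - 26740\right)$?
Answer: $-4574144393$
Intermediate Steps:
$\left(46827 + \left(14358 - -4036\right)\right) \left(-43393 - 26740\right) = \left(46827 + \left(14358 + 4036\right)\right) \left(-70133\right) = \left(46827 + 18394\right) \left(-70133\right) = 65221 \left(-70133\right) = -4574144393$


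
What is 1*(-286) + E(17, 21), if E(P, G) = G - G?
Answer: -286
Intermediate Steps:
E(P, G) = 0
1*(-286) + E(17, 21) = 1*(-286) + 0 = -286 + 0 = -286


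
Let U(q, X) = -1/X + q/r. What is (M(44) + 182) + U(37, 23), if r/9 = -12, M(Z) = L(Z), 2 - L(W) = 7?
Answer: 438709/2484 ≈ 176.61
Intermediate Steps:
L(W) = -5 (L(W) = 2 - 1*7 = 2 - 7 = -5)
M(Z) = -5
r = -108 (r = 9*(-12) = -108)
U(q, X) = -1/X - q/108 (U(q, X) = -1/X + q/(-108) = -1/X + q*(-1/108) = -1/X - q/108)
(M(44) + 182) + U(37, 23) = (-5 + 182) + (-1/23 - 1/108*37) = 177 + (-1*1/23 - 37/108) = 177 + (-1/23 - 37/108) = 177 - 959/2484 = 438709/2484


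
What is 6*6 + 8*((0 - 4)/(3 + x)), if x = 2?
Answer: 148/5 ≈ 29.600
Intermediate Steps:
6*6 + 8*((0 - 4)/(3 + x)) = 6*6 + 8*((0 - 4)/(3 + 2)) = 36 + 8*(-4/5) = 36 - 32/5 = 148/5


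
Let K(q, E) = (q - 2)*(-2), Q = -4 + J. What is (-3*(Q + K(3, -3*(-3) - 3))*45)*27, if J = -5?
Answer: 40095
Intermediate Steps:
Q = -9 (Q = -4 - 5 = -9)
K(q, E) = 4 - 2*q (K(q, E) = (-2 + q)*(-2) = 4 - 2*q)
(-3*(Q + K(3, -3*(-3) - 3))*45)*27 = (-3*(-9 + (4 - 2*3))*45)*27 = (-3*(-9 + (4 - 6))*45)*27 = (-3*(-9 - 2)*45)*27 = (-3*(-11)*45)*27 = (33*45)*27 = 1485*27 = 40095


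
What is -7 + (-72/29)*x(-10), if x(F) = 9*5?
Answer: -3443/29 ≈ -118.72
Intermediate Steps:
x(F) = 45
-7 + (-72/29)*x(-10) = -7 - 72/29*45 = -7 - 3240/29 = -3443/29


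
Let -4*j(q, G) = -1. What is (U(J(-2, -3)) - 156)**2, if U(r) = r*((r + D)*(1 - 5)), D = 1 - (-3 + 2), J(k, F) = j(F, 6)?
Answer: 400689/16 ≈ 25043.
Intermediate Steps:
j(q, G) = 1/4 (j(q, G) = -1/4*(-1) = 1/4)
J(k, F) = 1/4
D = 2 (D = 1 - 1*(-1) = 1 + 1 = 2)
U(r) = r*(-8 - 4*r) (U(r) = r*((r + 2)*(1 - 5)) = r*((2 + r)*(-4)) = r*(-8 - 4*r))
(U(J(-2, -3)) - 156)**2 = (-4*1/4*(2 + 1/4) - 156)**2 = (-4*1/4*9/4 - 156)**2 = (-9/4 - 156)**2 = (-633/4)**2 = 400689/16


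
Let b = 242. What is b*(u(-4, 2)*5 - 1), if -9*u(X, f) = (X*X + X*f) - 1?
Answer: -10648/9 ≈ -1183.1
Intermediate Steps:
u(X, f) = ⅑ - X²/9 - X*f/9 (u(X, f) = -((X*X + X*f) - 1)/9 = -((X² + X*f) - 1)/9 = -(-1 + X² + X*f)/9 = ⅑ - X²/9 - X*f/9)
b*(u(-4, 2)*5 - 1) = 242*((⅑ - ⅑*(-4)² - ⅑*(-4)*2)*5 - 1) = 242*((⅑ - ⅑*16 + 8/9)*5 - 1) = 242*((⅑ - 16/9 + 8/9)*5 - 1) = 242*(-7/9*5 - 1) = 242*(-35/9 - 1) = 242*(-44/9) = -10648/9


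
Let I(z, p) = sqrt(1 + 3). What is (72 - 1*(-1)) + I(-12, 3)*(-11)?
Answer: 51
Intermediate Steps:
I(z, p) = 2 (I(z, p) = sqrt(4) = 2)
(72 - 1*(-1)) + I(-12, 3)*(-11) = (72 - 1*(-1)) + 2*(-11) = (72 + 1) - 22 = 73 - 22 = 51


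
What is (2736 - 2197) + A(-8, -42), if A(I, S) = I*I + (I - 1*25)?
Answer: 570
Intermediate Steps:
A(I, S) = -25 + I + I² (A(I, S) = I² + (I - 25) = I² + (-25 + I) = -25 + I + I²)
(2736 - 2197) + A(-8, -42) = (2736 - 2197) + (-25 - 8 + (-8)²) = 539 + (-25 - 8 + 64) = 539 + 31 = 570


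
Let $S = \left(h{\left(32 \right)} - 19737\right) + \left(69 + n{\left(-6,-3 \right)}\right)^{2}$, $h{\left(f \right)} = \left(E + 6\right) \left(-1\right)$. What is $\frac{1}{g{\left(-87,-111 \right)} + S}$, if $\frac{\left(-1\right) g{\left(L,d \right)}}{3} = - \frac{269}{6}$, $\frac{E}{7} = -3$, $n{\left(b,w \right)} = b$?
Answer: $- \frac{2}{31237} \approx -6.4027 \cdot 10^{-5}$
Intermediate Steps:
$E = -21$ ($E = 7 \left(-3\right) = -21$)
$g{\left(L,d \right)} = \frac{269}{2}$ ($g{\left(L,d \right)} = - 3 \left(- \frac{269}{6}\right) = - 3 \left(\left(-269\right) \frac{1}{6}\right) = \left(-3\right) \left(- \frac{269}{6}\right) = \frac{269}{2}$)
$h{\left(f \right)} = 15$ ($h{\left(f \right)} = \left(-21 + 6\right) \left(-1\right) = \left(-15\right) \left(-1\right) = 15$)
$S = -15753$ ($S = \left(15 - 19737\right) + \left(69 - 6\right)^{2} = -19722 + 63^{2} = -19722 + 3969 = -15753$)
$\frac{1}{g{\left(-87,-111 \right)} + S} = \frac{1}{\frac{269}{2} - 15753} = \frac{1}{- \frac{31237}{2}} = - \frac{2}{31237}$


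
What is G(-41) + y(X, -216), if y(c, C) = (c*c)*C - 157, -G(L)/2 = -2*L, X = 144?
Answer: -4479297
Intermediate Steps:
G(L) = 4*L (G(L) = -(-4)*L = 4*L)
y(c, C) = -157 + C*c² (y(c, C) = c²*C - 157 = C*c² - 157 = -157 + C*c²)
G(-41) + y(X, -216) = 4*(-41) + (-157 - 216*144²) = -164 + (-157 - 216*20736) = -164 + (-157 - 4478976) = -164 - 4479133 = -4479297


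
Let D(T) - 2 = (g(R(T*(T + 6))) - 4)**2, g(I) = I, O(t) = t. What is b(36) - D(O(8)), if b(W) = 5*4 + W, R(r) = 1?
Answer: 45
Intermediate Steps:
b(W) = 20 + W
D(T) = 11 (D(T) = 2 + (1 - 4)**2 = 2 + (-3)**2 = 2 + 9 = 11)
b(36) - D(O(8)) = (20 + 36) - 1*11 = 56 - 11 = 45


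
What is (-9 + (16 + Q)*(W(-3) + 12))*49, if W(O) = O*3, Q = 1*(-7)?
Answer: 882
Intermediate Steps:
Q = -7
W(O) = 3*O
(-9 + (16 + Q)*(W(-3) + 12))*49 = (-9 + (16 - 7)*(3*(-3) + 12))*49 = (-9 + 9*(-9 + 12))*49 = (-9 + 9*3)*49 = (-9 + 27)*49 = 18*49 = 882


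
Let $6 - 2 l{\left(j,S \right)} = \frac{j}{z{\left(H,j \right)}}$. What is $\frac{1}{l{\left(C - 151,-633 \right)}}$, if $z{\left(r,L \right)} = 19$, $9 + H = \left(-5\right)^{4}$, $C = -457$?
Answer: $\frac{1}{19} \approx 0.052632$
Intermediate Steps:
$H = 616$ ($H = -9 + \left(-5\right)^{4} = -9 + 625 = 616$)
$l{\left(j,S \right)} = 3 - \frac{j}{38}$ ($l{\left(j,S \right)} = 3 - \frac{j \frac{1}{19}}{2} = 3 - \frac{\frac{1}{19} j}{2} = 3 - \frac{j}{38}$)
$\frac{1}{l{\left(C - 151,-633 \right)}} = \frac{1}{3 - \frac{-457 - 151}{38}} = \frac{1}{3 - -16} = \frac{1}{3 + 16} = \frac{1}{19}$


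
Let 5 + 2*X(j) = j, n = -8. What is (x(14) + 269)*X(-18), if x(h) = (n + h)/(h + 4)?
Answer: -9292/3 ≈ -3097.3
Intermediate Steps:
X(j) = -5/2 + j/2
x(h) = (-8 + h)/(4 + h) (x(h) = (-8 + h)/(h + 4) = (-8 + h)/(4 + h))
(x(14) + 269)*X(-18) = ((-8 + 14)/(4 + 14) + 269)*(-5/2 + (½)*(-18)) = (6/18 + 269)*(-5/2 - 9) = ((1/18)*6 + 269)*(-23/2) = (⅓ + 269)*(-23/2) = (808/3)*(-23/2) = -9292/3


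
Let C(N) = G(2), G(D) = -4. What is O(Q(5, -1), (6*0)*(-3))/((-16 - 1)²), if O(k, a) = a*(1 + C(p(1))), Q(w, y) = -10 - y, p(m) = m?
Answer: 0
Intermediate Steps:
C(N) = -4
O(k, a) = -3*a (O(k, a) = a*(1 - 4) = a*(-3) = -3*a)
O(Q(5, -1), (6*0)*(-3))/((-16 - 1)²) = (-3*6*0*(-3))/((-16 - 1)²) = (-0*(-3))/((-17)²) = -3*0/289 = 0*(1/289) = 0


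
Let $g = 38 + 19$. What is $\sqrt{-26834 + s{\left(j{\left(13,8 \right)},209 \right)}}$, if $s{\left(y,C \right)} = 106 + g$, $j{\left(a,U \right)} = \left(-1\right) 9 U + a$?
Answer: $i \sqrt{26671} \approx 163.31 i$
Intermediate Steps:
$j{\left(a,U \right)} = a - 9 U$ ($j{\left(a,U \right)} = - 9 U + a = a - 9 U$)
$g = 57$
$s{\left(y,C \right)} = 163$ ($s{\left(y,C \right)} = 106 + 57 = 163$)
$\sqrt{-26834 + s{\left(j{\left(13,8 \right)},209 \right)}} = \sqrt{-26834 + 163} = \sqrt{-26671} = i \sqrt{26671}$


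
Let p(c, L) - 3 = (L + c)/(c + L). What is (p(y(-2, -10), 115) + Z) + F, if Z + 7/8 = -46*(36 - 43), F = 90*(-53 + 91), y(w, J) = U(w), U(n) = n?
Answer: 29961/8 ≈ 3745.1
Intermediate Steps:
y(w, J) = w
F = 3420 (F = 90*38 = 3420)
p(c, L) = 4 (p(c, L) = 3 + (L + c)/(c + L) = 3 + (L + c)/(L + c) = 3 + 1 = 4)
Z = 2569/8 (Z = -7/8 - 46*(36 - 43) = -7/8 - 46*(-7) = -7/8 + 322 = 2569/8 ≈ 321.13)
(p(y(-2, -10), 115) + Z) + F = (4 + 2569/8) + 3420 = 2601/8 + 3420 = 29961/8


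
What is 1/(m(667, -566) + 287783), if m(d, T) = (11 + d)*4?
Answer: 1/290495 ≈ 3.4424e-6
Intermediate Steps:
m(d, T) = 44 + 4*d
1/(m(667, -566) + 287783) = 1/((44 + 4*667) + 287783) = 1/((44 + 2668) + 287783) = 1/(2712 + 287783) = 1/290495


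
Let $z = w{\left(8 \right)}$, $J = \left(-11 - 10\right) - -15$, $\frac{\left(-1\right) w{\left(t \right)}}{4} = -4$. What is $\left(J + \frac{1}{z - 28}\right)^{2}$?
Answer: $\frac{5329}{144} \approx 37.007$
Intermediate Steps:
$w{\left(t \right)} = 16$ ($w{\left(t \right)} = \left(-4\right) \left(-4\right) = 16$)
$J = -6$ ($J = \left(-11 - 10\right) + 15 = -21 + 15 = -6$)
$z = 16$
$\left(J + \frac{1}{z - 28}\right)^{2} = \left(-6 + \frac{1}{16 - 28}\right)^{2} = \left(-6 + \frac{1}{-12}\right)^{2} = \left(-6 - \frac{1}{12}\right)^{2} = \left(- \frac{73}{12}\right)^{2} = \frac{5329}{144}$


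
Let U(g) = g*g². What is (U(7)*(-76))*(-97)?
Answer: 2528596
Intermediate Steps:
U(g) = g³
(U(7)*(-76))*(-97) = (7³*(-76))*(-97) = (343*(-76))*(-97) = -26068*(-97) = 2528596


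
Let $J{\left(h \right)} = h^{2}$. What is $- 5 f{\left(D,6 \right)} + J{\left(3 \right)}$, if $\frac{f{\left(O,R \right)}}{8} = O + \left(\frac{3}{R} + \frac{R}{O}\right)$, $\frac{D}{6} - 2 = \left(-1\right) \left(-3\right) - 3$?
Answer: $-511$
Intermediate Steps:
$D = 12$ ($D = 12 + 6 \left(\left(-1\right) \left(-3\right) - 3\right) = 12 + 6 \left(3 - 3\right) = 12 + 6 \cdot 0 = 12 + 0 = 12$)
$f{\left(O,R \right)} = 8 O + \frac{24}{R} + \frac{8 R}{O}$ ($f{\left(O,R \right)} = 8 \left(O + \left(\frac{3}{R} + \frac{R}{O}\right)\right) = 8 \left(O + \frac{3}{R} + \frac{R}{O}\right) = 8 O + \frac{24}{R} + \frac{8 R}{O}$)
$- 5 f{\left(D,6 \right)} + J{\left(3 \right)} = - 5 \left(8 \cdot 12 + \frac{24}{6} + 8 \cdot 6 \cdot \frac{1}{12}\right) + 3^{2} = - 5 \left(96 + 24 \cdot \frac{1}{6} + 8 \cdot 6 \cdot \frac{1}{12}\right) + 9 = - 5 \left(96 + 4 + 4\right) + 9 = \left(-5\right) 104 + 9 = -520 + 9 = -511$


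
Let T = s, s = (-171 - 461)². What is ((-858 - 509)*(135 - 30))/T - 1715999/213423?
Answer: -716044854881/85246268352 ≈ -8.3997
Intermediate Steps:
s = 399424 (s = (-632)² = 399424)
T = 399424
((-858 - 509)*(135 - 30))/T - 1715999/213423 = ((-858 - 509)*(135 - 30))/399424 - 1715999/213423 = -1367*105*(1/399424) - 1715999*1/213423 = -143535*1/399424 - 1715999/213423 = -143535/399424 - 1715999/213423 = -716044854881/85246268352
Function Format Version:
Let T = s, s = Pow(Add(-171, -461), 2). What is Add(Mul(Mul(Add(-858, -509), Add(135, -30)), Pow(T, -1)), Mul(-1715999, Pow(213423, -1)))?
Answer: Rational(-716044854881, 85246268352) ≈ -8.3997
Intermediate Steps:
s = 399424 (s = Pow(-632, 2) = 399424)
T = 399424
Add(Mul(Mul(Add(-858, -509), Add(135, -30)), Pow(T, -1)), Mul(-1715999, Pow(213423, -1))) = Add(Mul(Mul(Add(-858, -509), Add(135, -30)), Pow(399424, -1)), Mul(-1715999, Pow(213423, -1))) = Add(Mul(Mul(-1367, 105), Rational(1, 399424)), Mul(-1715999, Rational(1, 213423))) = Add(Mul(-143535, Rational(1, 399424)), Rational(-1715999, 213423)) = Add(Rational(-143535, 399424), Rational(-1715999, 213423)) = Rational(-716044854881, 85246268352)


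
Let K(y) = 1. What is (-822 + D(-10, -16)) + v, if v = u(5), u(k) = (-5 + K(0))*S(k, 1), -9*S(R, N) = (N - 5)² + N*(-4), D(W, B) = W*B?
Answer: -1970/3 ≈ -656.67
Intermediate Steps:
D(W, B) = B*W
S(R, N) = -(-5 + N)²/9 + 4*N/9 (S(R, N) = -((N - 5)² + N*(-4))/9 = -((-5 + N)² - 4*N)/9 = -(-5 + N)²/9 + 4*N/9)
u(k) = 16/3 (u(k) = (-5 + 1)*(-(-5 + 1)²/9 + (4/9)*1) = -4*(-⅑*(-4)² + 4/9) = -4*(-⅑*16 + 4/9) = -4*(-16/9 + 4/9) = -4*(-4/3) = 16/3)
v = 16/3 ≈ 5.3333
(-822 + D(-10, -16)) + v = (-822 - 16*(-10)) + 16/3 = (-822 + 160) + 16/3 = -662 + 16/3 = -1970/3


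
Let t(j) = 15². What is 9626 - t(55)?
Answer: 9401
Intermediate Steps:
t(j) = 225
9626 - t(55) = 9626 - 1*225 = 9626 - 225 = 9401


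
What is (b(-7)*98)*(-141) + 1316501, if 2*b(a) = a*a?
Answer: 977960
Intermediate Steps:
b(a) = a²/2 (b(a) = (a*a)/2 = a²/2)
(b(-7)*98)*(-141) + 1316501 = (((½)*(-7)²)*98)*(-141) + 1316501 = (((½)*49)*98)*(-141) + 1316501 = ((49/2)*98)*(-141) + 1316501 = 2401*(-141) + 1316501 = -338541 + 1316501 = 977960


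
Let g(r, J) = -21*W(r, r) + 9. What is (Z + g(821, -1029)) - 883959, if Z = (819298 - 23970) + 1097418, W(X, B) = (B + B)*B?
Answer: -27300926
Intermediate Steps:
W(X, B) = 2*B² (W(X, B) = (2*B)*B = 2*B²)
g(r, J) = 9 - 42*r² (g(r, J) = -42*r² + 9 = 9 - 42*r²)
Z = 1892746 (Z = 795328 + 1097418 = 1892746)
(Z + g(821, -1029)) - 883959 = (1892746 + (9 - 42*821²)) - 883959 = (1892746 + (9 - 42*674041)) - 883959 = (1892746 + (9 - 28309722)) - 883959 = (1892746 - 28309713) - 883959 = -26416967 - 883959 = -27300926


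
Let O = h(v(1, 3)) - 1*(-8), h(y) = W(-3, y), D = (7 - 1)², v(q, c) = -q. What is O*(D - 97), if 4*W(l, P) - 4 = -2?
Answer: -1037/2 ≈ -518.50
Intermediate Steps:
W(l, P) = ½ (W(l, P) = 1 + (¼)*(-2) = 1 - ½ = ½)
D = 36 (D = 6² = 36)
h(y) = ½
O = 17/2 (O = ½ - 1*(-8) = ½ + 8 = 17/2 ≈ 8.5000)
O*(D - 97) = 17*(36 - 97)/2 = (17/2)*(-61) = -1037/2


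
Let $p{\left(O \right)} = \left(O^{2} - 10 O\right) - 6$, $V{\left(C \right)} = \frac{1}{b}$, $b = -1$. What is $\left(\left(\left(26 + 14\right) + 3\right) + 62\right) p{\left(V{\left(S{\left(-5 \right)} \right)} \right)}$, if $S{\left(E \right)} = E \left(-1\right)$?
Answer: $525$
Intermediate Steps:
$S{\left(E \right)} = - E$
$V{\left(C \right)} = -1$ ($V{\left(C \right)} = \frac{1}{-1} = -1$)
$p{\left(O \right)} = -6 + O^{2} - 10 O$
$\left(\left(\left(26 + 14\right) + 3\right) + 62\right) p{\left(V{\left(S{\left(-5 \right)} \right)} \right)} = \left(\left(\left(26 + 14\right) + 3\right) + 62\right) \left(-6 + \left(-1\right)^{2} - -10\right) = \left(\left(40 + 3\right) + 62\right) \left(-6 + 1 + 10\right) = \left(43 + 62\right) 5 = 105 \cdot 5 = 525$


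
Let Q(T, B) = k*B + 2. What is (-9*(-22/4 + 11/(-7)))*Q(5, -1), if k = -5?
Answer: 891/2 ≈ 445.50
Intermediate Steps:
Q(T, B) = 2 - 5*B (Q(T, B) = -5*B + 2 = 2 - 5*B)
(-9*(-22/4 + 11/(-7)))*Q(5, -1) = (-9*(-22/4 + 11/(-7)))*(2 - 5*(-1)) = (-9*(-22*¼ + 11*(-⅐)))*(2 + 5) = -9*(-11/2 - 11/7)*7 = -9*(-99/14)*7 = (891/14)*7 = 891/2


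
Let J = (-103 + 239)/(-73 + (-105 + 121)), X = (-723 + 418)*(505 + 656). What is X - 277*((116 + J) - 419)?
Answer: -15362246/57 ≈ -2.6951e+5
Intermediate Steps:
X = -354105 (X = -305*1161 = -354105)
J = -136/57 (J = 136/(-73 + 16) = 136/(-57) = 136*(-1/57) = -136/57 ≈ -2.3860)
X - 277*((116 + J) - 419) = -354105 - 277*((116 - 136/57) - 419) = -354105 - 277*(6476/57 - 419) = -354105 - 277*(-17407/57) = -354105 + 4821739/57 = -15362246/57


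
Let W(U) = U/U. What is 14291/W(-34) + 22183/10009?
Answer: 143060802/10009 ≈ 14293.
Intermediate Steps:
W(U) = 1
14291/W(-34) + 22183/10009 = 14291/1 + 22183/10009 = 14291*1 + 22183*(1/10009) = 14291 + 22183/10009 = 143060802/10009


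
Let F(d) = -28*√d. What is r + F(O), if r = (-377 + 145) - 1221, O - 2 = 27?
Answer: -1453 - 28*√29 ≈ -1603.8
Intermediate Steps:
O = 29 (O = 2 + 27 = 29)
r = -1453 (r = -232 - 1221 = -1453)
r + F(O) = -1453 - 28*√29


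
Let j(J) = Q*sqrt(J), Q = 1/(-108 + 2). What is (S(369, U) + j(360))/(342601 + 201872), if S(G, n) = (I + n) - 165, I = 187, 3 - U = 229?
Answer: -68/181491 - sqrt(10)/9619023 ≈ -0.00037500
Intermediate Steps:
U = -226 (U = 3 - 1*229 = 3 - 229 = -226)
S(G, n) = 22 + n (S(G, n) = (187 + n) - 165 = 22 + n)
Q = -1/106 (Q = 1/(-106) = -1/106 ≈ -0.0094340)
j(J) = -sqrt(J)/106
(S(369, U) + j(360))/(342601 + 201872) = ((22 - 226) - 3*sqrt(10)/53)/(342601 + 201872) = (-204 - 3*sqrt(10)/53)/544473 = (-204 - 3*sqrt(10)/53)*(1/544473) = -68/181491 - sqrt(10)/9619023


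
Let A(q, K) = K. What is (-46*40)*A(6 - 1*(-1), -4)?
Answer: 7360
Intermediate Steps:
(-46*40)*A(6 - 1*(-1), -4) = -46*40*(-4) = -1840*(-4) = 7360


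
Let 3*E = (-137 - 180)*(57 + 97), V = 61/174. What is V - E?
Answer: 943835/58 ≈ 16273.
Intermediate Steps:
V = 61/174 (V = 61*(1/174) = 61/174 ≈ 0.35057)
E = -48818/3 (E = ((-137 - 180)*(57 + 97))/3 = (-317*154)/3 = (⅓)*(-48818) = -48818/3 ≈ -16273.)
V - E = 61/174 - 1*(-48818/3) = 61/174 + 48818/3 = 943835/58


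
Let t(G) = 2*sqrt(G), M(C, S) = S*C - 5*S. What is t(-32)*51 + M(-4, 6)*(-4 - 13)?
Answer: 918 + 408*I*sqrt(2) ≈ 918.0 + 577.0*I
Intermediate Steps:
M(C, S) = -5*S + C*S (M(C, S) = C*S - 5*S = -5*S + C*S)
t(-32)*51 + M(-4, 6)*(-4 - 13) = (2*sqrt(-32))*51 + (6*(-5 - 4))*(-4 - 13) = (2*(4*I*sqrt(2)))*51 + (6*(-9))*(-17) = (8*I*sqrt(2))*51 - 54*(-17) = 408*I*sqrt(2) + 918 = 918 + 408*I*sqrt(2)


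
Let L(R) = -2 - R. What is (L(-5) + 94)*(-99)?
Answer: -9603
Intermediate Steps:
(L(-5) + 94)*(-99) = ((-2 - 1*(-5)) + 94)*(-99) = ((-2 + 5) + 94)*(-99) = (3 + 94)*(-99) = 97*(-99) = -9603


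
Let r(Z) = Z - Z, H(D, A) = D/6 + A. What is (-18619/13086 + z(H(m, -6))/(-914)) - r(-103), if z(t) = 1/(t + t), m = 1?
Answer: -148895638/104655285 ≈ -1.4227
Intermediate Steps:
H(D, A) = A + D/6 (H(D, A) = D/6 + A = A + D/6)
z(t) = 1/(2*t)
r(Z) = 0
(-18619/13086 + z(H(m, -6))/(-914)) - r(-103) = (-18619/13086 + (1/(2*(-6 + (⅙)*1)))/(-914)) - 1*0 = (-18619*1/13086 + (1/(2*(-6 + ⅙)))*(-1/914)) + 0 = (-18619/13086 + (1/(2*(-35/6)))*(-1/914)) + 0 = (-18619/13086 + ((½)*(-6/35))*(-1/914)) + 0 = (-18619/13086 - 3/35*(-1/914)) + 0 = (-18619/13086 + 3/31990) + 0 = -148895638/104655285 + 0 = -148895638/104655285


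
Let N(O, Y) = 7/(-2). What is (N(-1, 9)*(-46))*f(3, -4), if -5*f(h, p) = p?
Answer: 644/5 ≈ 128.80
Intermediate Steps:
N(O, Y) = -7/2 (N(O, Y) = 7*(-1/2) = -7/2)
f(h, p) = -p/5
(N(-1, 9)*(-46))*f(3, -4) = (-7/2*(-46))*(-1/5*(-4)) = 161*(4/5) = 644/5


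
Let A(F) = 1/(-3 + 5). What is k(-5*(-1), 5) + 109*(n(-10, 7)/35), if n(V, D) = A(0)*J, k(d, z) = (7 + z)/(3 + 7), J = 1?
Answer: 193/70 ≈ 2.7571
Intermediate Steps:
A(F) = ½ (A(F) = 1/2 = ½)
k(d, z) = 7/10 + z/10 (k(d, z) = (7 + z)/10 = (7 + z)*(⅒) = 7/10 + z/10)
n(V, D) = ½ (n(V, D) = (½)*1 = ½)
k(-5*(-1), 5) + 109*(n(-10, 7)/35) = (7/10 + (⅒)*5) + 109*((½)/35) = (7/10 + ½) + 109*((½)*(1/35)) = 6/5 + 109*(1/70) = 6/5 + 109/70 = 193/70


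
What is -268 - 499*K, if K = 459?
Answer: -229309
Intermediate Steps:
-268 - 499*K = -268 - 499*459 = -268 - 229041 = -229309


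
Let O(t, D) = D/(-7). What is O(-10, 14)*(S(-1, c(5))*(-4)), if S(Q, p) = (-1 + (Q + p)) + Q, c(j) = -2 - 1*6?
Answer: -88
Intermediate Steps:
O(t, D) = -D/7 (O(t, D) = D*(-⅐) = -D/7)
c(j) = -8 (c(j) = -2 - 6 = -8)
S(Q, p) = -1 + p + 2*Q (S(Q, p) = (-1 + Q + p) + Q = -1 + p + 2*Q)
O(-10, 14)*(S(-1, c(5))*(-4)) = (-⅐*14)*((-1 - 8 + 2*(-1))*(-4)) = -2*(-1 - 8 - 2)*(-4) = -(-22)*(-4) = -2*44 = -88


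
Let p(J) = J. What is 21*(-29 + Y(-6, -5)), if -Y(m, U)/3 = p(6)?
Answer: -987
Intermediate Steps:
Y(m, U) = -18 (Y(m, U) = -3*6 = -18)
21*(-29 + Y(-6, -5)) = 21*(-29 - 18) = 21*(-47) = -987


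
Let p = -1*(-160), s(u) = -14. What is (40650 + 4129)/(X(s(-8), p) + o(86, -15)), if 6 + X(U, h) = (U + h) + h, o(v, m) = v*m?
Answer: -44779/990 ≈ -45.231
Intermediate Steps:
p = 160
o(v, m) = m*v
X(U, h) = -6 + U + 2*h (X(U, h) = -6 + ((U + h) + h) = -6 + (U + 2*h) = -6 + U + 2*h)
(40650 + 4129)/(X(s(-8), p) + o(86, -15)) = (40650 + 4129)/((-6 - 14 + 2*160) - 15*86) = 44779/((-6 - 14 + 320) - 1290) = 44779/(300 - 1290) = 44779/(-990) = 44779*(-1/990) = -44779/990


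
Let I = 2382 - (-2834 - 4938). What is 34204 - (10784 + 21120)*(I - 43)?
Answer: -322547140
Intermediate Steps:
I = 10154 (I = 2382 - 1*(-7772) = 2382 + 7772 = 10154)
34204 - (10784 + 21120)*(I - 43) = 34204 - (10784 + 21120)*(10154 - 43) = 34204 - 31904*10111 = 34204 - 1*322581344 = 34204 - 322581344 = -322547140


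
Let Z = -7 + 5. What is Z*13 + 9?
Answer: -17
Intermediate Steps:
Z = -2
Z*13 + 9 = -2*13 + 9 = -26 + 9 = -17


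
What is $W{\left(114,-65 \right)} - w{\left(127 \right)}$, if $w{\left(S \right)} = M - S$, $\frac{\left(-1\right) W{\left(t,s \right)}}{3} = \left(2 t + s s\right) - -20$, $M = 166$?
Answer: $-13458$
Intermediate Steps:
$W{\left(t,s \right)} = -60 - 6 t - 3 s^{2}$ ($W{\left(t,s \right)} = - 3 \left(\left(2 t + s s\right) - -20\right) = - 3 \left(\left(2 t + s^{2}\right) + 20\right) = - 3 \left(\left(s^{2} + 2 t\right) + 20\right) = - 3 \left(20 + s^{2} + 2 t\right) = -60 - 6 t - 3 s^{2}$)
$w{\left(S \right)} = 166 - S$
$W{\left(114,-65 \right)} - w{\left(127 \right)} = \left(-60 - 684 - 3 \left(-65\right)^{2}\right) - \left(166 - 127\right) = \left(-60 - 684 - 12675\right) - \left(166 - 127\right) = \left(-60 - 684 - 12675\right) - 39 = -13419 - 39 = -13458$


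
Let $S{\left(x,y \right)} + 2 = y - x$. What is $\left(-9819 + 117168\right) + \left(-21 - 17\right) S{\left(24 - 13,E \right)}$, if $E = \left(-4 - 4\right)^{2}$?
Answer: $105411$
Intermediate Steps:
$E = 64$ ($E = \left(-8\right)^{2} = 64$)
$S{\left(x,y \right)} = -2 + y - x$ ($S{\left(x,y \right)} = -2 - \left(x - y\right) = -2 + y - x$)
$\left(-9819 + 117168\right) + \left(-21 - 17\right) S{\left(24 - 13,E \right)} = \left(-9819 + 117168\right) + \left(-21 - 17\right) \left(-2 + 64 - \left(24 - 13\right)\right) = 107349 + \left(-21 - 17\right) \left(-2 + 64 - 11\right) = 107349 - 38 \left(-2 + 64 - 11\right) = 107349 - 1938 = 105411$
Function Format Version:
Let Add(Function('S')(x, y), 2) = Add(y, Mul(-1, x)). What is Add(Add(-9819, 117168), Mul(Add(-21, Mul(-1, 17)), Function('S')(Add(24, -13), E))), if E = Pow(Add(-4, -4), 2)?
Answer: 105411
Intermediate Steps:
E = 64 (E = Pow(-8, 2) = 64)
Function('S')(x, y) = Add(-2, y, Mul(-1, x)) (Function('S')(x, y) = Add(-2, Add(y, Mul(-1, x))) = Add(-2, y, Mul(-1, x)))
Add(Add(-9819, 117168), Mul(Add(-21, Mul(-1, 17)), Function('S')(Add(24, -13), E))) = Add(Add(-9819, 117168), Mul(Add(-21, Mul(-1, 17)), Add(-2, 64, Mul(-1, Add(24, -13))))) = Add(107349, Mul(Add(-21, -17), Add(-2, 64, Mul(-1, 11)))) = Add(107349, Mul(-38, Add(-2, 64, -11))) = Add(107349, Mul(-38, 51)) = Add(107349, -1938) = 105411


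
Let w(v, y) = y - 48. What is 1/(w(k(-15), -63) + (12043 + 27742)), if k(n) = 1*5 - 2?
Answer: 1/39674 ≈ 2.5205e-5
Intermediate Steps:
k(n) = 3 (k(n) = 5 - 2 = 3)
w(v, y) = -48 + y
1/(w(k(-15), -63) + (12043 + 27742)) = 1/((-48 - 63) + (12043 + 27742)) = 1/(-111 + 39785) = 1/39674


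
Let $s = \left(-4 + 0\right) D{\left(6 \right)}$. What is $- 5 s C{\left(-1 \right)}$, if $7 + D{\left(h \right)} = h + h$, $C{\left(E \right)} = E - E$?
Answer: $0$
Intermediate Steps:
$C{\left(E \right)} = 0$
$D{\left(h \right)} = -7 + 2 h$ ($D{\left(h \right)} = -7 + \left(h + h\right) = -7 + 2 h$)
$s = -20$ ($s = \left(-4 + 0\right) \left(-7 + 2 \cdot 6\right) = - 4 \left(-7 + 12\right) = \left(-4\right) 5 = -20$)
$- 5 s C{\left(-1 \right)} = \left(-5\right) \left(-20\right) 0 = 100 \cdot 0 = 0$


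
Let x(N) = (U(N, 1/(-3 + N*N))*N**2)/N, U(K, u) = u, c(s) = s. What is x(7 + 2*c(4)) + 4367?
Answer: 323163/74 ≈ 4367.1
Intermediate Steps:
x(N) = N/(-3 + N**2) (x(N) = (N**2/(-3 + N*N))/N = (N**2/(-3 + N**2))/N = N/(-3 + N**2))
x(7 + 2*c(4)) + 4367 = (7 + 2*4)/(-3 + (7 + 2*4)**2) + 4367 = (7 + 8)/(-3 + (7 + 8)**2) + 4367 = 15/(-3 + 15**2) + 4367 = 15/(-3 + 225) + 4367 = 15/222 + 4367 = 15*(1/222) + 4367 = 5/74 + 4367 = 323163/74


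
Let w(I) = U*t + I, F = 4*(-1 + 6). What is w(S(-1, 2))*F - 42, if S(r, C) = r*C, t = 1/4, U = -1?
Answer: -87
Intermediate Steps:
t = 1/4 ≈ 0.25000
F = 20 (F = 4*5 = 20)
S(r, C) = C*r
w(I) = -1/4 + I (w(I) = -1*1/4 + I = -1/4 + I)
w(S(-1, 2))*F - 42 = (-1/4 + 2*(-1))*20 - 42 = (-1/4 - 2)*20 - 42 = -9/4*20 - 42 = -45 - 42 = -87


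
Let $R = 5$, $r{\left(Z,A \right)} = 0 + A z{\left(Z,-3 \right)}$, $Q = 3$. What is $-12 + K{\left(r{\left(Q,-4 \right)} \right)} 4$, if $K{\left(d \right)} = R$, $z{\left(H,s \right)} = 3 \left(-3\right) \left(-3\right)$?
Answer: $8$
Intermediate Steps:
$z{\left(H,s \right)} = 27$ ($z{\left(H,s \right)} = \left(-9\right) \left(-3\right) = 27$)
$r{\left(Z,A \right)} = 27 A$ ($r{\left(Z,A \right)} = 0 + A 27 = 0 + 27 A = 27 A$)
$K{\left(d \right)} = 5$
$-12 + K{\left(r{\left(Q,-4 \right)} \right)} 4 = -12 + 5 \cdot 4 = -12 + 20 = 8$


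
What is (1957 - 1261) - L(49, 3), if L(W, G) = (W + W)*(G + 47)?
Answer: -4204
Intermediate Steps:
L(W, G) = 2*W*(47 + G) (L(W, G) = (2*W)*(47 + G) = 2*W*(47 + G))
(1957 - 1261) - L(49, 3) = (1957 - 1261) - 2*49*(47 + 3) = 696 - 2*49*50 = 696 - 1*4900 = 696 - 4900 = -4204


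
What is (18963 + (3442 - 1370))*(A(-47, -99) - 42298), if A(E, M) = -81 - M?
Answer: -889359800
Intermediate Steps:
(18963 + (3442 - 1370))*(A(-47, -99) - 42298) = (18963 + (3442 - 1370))*((-81 - 1*(-99)) - 42298) = (18963 + 2072)*((-81 + 99) - 42298) = 21035*(18 - 42298) = 21035*(-42280) = -889359800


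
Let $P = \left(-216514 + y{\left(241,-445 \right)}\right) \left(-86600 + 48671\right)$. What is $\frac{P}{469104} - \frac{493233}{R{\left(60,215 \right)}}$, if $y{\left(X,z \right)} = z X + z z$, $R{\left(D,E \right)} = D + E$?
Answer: $\frac{180014628403}{21500600} \approx 8372.5$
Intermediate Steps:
$y{\left(X,z \right)} = z^{2} + X z$ ($y{\left(X,z \right)} = X z + z^{2} = z^{2} + X z$)
$P = 4768964886$ ($P = \left(-216514 - 445 \left(241 - 445\right)\right) \left(-86600 + 48671\right) = \left(-216514 - -90780\right) \left(-37929\right) = \left(-216514 + 90780\right) \left(-37929\right) = \left(-125734\right) \left(-37929\right) = 4768964886$)
$\frac{P}{469104} - \frac{493233}{R{\left(60,215 \right)}} = \frac{4768964886}{469104} - \frac{493233}{60 + 215} = 4768964886 \cdot \frac{1}{469104} - \frac{493233}{275} = \frac{794827481}{78184} - \frac{493233}{275} = \frac{180014628403}{21500600}$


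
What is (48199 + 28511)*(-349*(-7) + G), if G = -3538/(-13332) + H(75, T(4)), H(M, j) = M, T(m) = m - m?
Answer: 214618688245/1111 ≈ 1.9318e+8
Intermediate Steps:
T(m) = 0
G = 501719/6666 (G = -3538/(-13332) + 75 = -3538*(-1/13332) + 75 = 1769/6666 + 75 = 501719/6666 ≈ 75.265)
(48199 + 28511)*(-349*(-7) + G) = (48199 + 28511)*(-349*(-7) + 501719/6666) = 76710*(2443 + 501719/6666) = 76710*(16786757/6666) = 214618688245/1111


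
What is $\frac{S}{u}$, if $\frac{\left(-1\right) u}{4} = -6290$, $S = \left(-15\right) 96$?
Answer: $- \frac{36}{629} \approx -0.057234$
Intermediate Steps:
$S = -1440$
$u = 25160$ ($u = \left(-4\right) \left(-6290\right) = 25160$)
$\frac{S}{u} = - \frac{1440}{25160} = \left(-1440\right) \frac{1}{25160} = - \frac{36}{629}$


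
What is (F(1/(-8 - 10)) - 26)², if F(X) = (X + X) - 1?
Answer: 59536/81 ≈ 735.01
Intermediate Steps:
F(X) = -1 + 2*X (F(X) = 2*X - 1 = -1 + 2*X)
(F(1/(-8 - 10)) - 26)² = ((-1 + 2/(-8 - 10)) - 26)² = ((-1 + 2/(-18)) - 26)² = ((-1 + 2*(-1/18)) - 26)² = ((-1 - ⅑) - 26)² = (-10/9 - 26)² = (-244/9)² = 59536/81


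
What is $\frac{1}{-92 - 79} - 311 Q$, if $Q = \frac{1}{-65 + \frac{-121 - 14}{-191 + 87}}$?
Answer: $\frac{5524199}{1132875} \approx 4.8763$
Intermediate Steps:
$Q = - \frac{104}{6625}$ ($Q = \frac{1}{-65 - \frac{135}{-104}} = \frac{1}{-65 - - \frac{135}{104}} = \frac{1}{-65 + \frac{135}{104}} = \frac{1}{- \frac{6625}{104}} = - \frac{104}{6625} \approx -0.015698$)
$\frac{1}{-92 - 79} - 311 Q = \frac{1}{-92 - 79} - - \frac{32344}{6625} = \frac{1}{-171} + \frac{32344}{6625} = - \frac{1}{171} + \frac{32344}{6625} = \frac{5524199}{1132875}$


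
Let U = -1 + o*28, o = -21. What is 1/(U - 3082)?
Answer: -1/3671 ≈ -0.00027241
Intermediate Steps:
U = -589 (U = -1 - 21*28 = -1 - 588 = -589)
1/(U - 3082) = 1/(-589 - 3082) = 1/(-3671) = -1/3671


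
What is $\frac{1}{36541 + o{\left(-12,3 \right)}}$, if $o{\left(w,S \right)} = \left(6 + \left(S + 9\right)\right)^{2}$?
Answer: $\frac{1}{36865} \approx 2.7126 \cdot 10^{-5}$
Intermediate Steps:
$o{\left(w,S \right)} = \left(15 + S\right)^{2}$ ($o{\left(w,S \right)} = \left(6 + \left(9 + S\right)\right)^{2} = \left(15 + S\right)^{2}$)
$\frac{1}{36541 + o{\left(-12,3 \right)}} = \frac{1}{36541 + \left(15 + 3\right)^{2}} = \frac{1}{36541 + 18^{2}} = \frac{1}{36541 + 324} = \frac{1}{36865}$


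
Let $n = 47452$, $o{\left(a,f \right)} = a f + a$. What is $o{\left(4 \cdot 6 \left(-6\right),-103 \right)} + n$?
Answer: $62140$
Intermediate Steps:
$o{\left(a,f \right)} = a + a f$
$o{\left(4 \cdot 6 \left(-6\right),-103 \right)} + n = 4 \cdot 6 \left(-6\right) \left(1 - 103\right) + 47452 = 24 \left(-6\right) \left(-102\right) + 47452 = \left(-144\right) \left(-102\right) + 47452 = 14688 + 47452 = 62140$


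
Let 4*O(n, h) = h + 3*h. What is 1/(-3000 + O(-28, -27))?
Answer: -1/3027 ≈ -0.00033036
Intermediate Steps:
O(n, h) = h (O(n, h) = (h + 3*h)/4 = (4*h)/4 = h)
1/(-3000 + O(-28, -27)) = 1/(-3000 - 27) = 1/(-3027) = -1/3027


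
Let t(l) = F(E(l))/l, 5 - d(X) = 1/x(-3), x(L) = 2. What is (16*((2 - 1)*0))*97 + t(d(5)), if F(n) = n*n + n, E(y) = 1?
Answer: 4/9 ≈ 0.44444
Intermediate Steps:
d(X) = 9/2 (d(X) = 5 - 1/2 = 9/2)
F(n) = n + n**2 (F(n) = n**2 + n = n + n**2)
t(l) = 2/l (t(l) = (1*(1 + 1))/l = (1*2)/l = 2/l)
(16*((2 - 1)*0))*97 + t(d(5)) = (16*((2 - 1)*0))*97 + 2/(9/2) = (16*(1*0))*97 + 2*(2/9) = (16*0)*97 + 4/9 = 0*97 + 4/9 = 0 + 4/9 = 4/9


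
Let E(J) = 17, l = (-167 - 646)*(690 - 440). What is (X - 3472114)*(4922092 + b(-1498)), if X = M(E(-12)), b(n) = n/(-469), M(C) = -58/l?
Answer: -116364188712836593538/6808875 ≈ -1.7090e+13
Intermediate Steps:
l = -203250 (l = -813*250 = -203250)
M(C) = 29/101625 (M(C) = -58/(-203250) = -58*(-1/203250) = 29/101625)
b(n) = -n/469 (b(n) = n*(-1/469) = -n/469)
X = 29/101625 ≈ 0.00028536
(X - 3472114)*(4922092 + b(-1498)) = (29/101625 - 3472114)*(4922092 - 1/469*(-1498)) = -352853585221*(4922092 + 214/67)/101625 = -352853585221/101625*329780378/67 = -116364188712836593538/6808875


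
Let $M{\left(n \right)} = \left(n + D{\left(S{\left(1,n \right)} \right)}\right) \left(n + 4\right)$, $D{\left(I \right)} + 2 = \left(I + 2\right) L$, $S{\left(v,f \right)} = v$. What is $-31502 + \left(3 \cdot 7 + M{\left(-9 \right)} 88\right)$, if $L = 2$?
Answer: $-29281$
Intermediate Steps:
$D{\left(I \right)} = 2 + 2 I$ ($D{\left(I \right)} = -2 + \left(I + 2\right) 2 = -2 + \left(2 + I\right) 2 = -2 + \left(4 + 2 I\right) = 2 + 2 I$)
$M{\left(n \right)} = \left(4 + n\right)^{2}$ ($M{\left(n \right)} = \left(n + \left(2 + 2 \cdot 1\right)\right) \left(n + 4\right) = \left(n + \left(2 + 2\right)\right) \left(4 + n\right) = \left(n + 4\right) \left(4 + n\right) = \left(4 + n\right) \left(4 + n\right) = \left(4 + n\right)^{2}$)
$-31502 + \left(3 \cdot 7 + M{\left(-9 \right)} 88\right) = -31502 + \left(3 \cdot 7 + \left(16 + \left(-9\right)^{2} + 8 \left(-9\right)\right) 88\right) = -31502 + \left(21 + \left(16 + 81 - 72\right) 88\right) = -31502 + \left(21 + 25 \cdot 88\right) = -31502 + \left(21 + 2200\right) = -31502 + 2221 = -29281$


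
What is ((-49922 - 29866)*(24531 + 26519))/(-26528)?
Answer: 509147175/3316 ≈ 1.5354e+5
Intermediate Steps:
((-49922 - 29866)*(24531 + 26519))/(-26528) = -79788*51050*(-1/26528) = -4073177400*(-1/26528) = 509147175/3316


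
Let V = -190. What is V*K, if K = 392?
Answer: -74480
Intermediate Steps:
V*K = -190*392 = -74480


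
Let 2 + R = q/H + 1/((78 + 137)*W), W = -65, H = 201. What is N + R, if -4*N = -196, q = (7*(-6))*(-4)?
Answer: 44789808/936325 ≈ 47.836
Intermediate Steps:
q = 168 (q = -42*(-4) = 168)
N = 49 (N = -¼*(-196) = 49)
R = -1090117/936325 (R = -2 + (168/201 + 1/((78 + 137)*(-65))) = -2 + (168*(1/201) - 1/65/215) = -2 + (56/67 + (1/215)*(-1/65)) = -2 + (56/67 - 1/13975) = -2 + 782533/936325 = -1090117/936325 ≈ -1.1643)
N + R = 49 - 1090117/936325 = 44789808/936325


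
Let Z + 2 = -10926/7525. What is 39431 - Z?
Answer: 296744251/7525 ≈ 39434.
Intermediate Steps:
Z = -25976/7525 (Z = -2 - 10926/7525 = -25976/7525 ≈ -3.4520)
39431 - Z = 39431 - 1*(-25976/7525) = 39431 + 25976/7525 = 296744251/7525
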